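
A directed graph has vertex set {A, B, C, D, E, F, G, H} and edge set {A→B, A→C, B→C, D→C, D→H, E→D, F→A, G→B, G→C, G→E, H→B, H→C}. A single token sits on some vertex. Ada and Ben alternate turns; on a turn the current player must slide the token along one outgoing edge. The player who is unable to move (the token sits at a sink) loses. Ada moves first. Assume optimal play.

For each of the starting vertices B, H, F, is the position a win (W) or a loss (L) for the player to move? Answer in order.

B: W, H: W, F: L

Work bottom-up. With no move the player to move loses. Otherwise the position is W if at least one move leads to an L position for the opponent, and L if every move leads to a W.
Every edge goes from a vertex to one that appears earlier in the order C, B, H, D, A, E, G, F, so processing vertices in that order labels each vertex after all of its successors.
C: no outgoing edge → L
B: W (go to C, an L position)
H: W (go to C, an L position)
D: W (go to C, an L position)
A: W (go to C, an L position)
E: L (sole option D(W) is W)
G: W (go to E, an L position)
F: L (sole option A(W) is W)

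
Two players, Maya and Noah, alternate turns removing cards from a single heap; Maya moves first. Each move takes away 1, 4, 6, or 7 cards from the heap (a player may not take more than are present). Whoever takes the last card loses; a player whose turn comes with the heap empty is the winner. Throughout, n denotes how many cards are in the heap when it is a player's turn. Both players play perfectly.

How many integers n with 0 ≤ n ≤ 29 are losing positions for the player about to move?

Use the standard recursion: the mover wins at a terminal position; elsewhere, the mover wins exactly when some move hands the opponent an L position.
n=0: no move; the opponent has just taken the last card and therefore loses → W
n=1: the only move is to 0(W), a W ⇒ L
n=2: can move to 1, which is L ⇒ W
n=3: the only move is to 2(W), a W ⇒ L
n=4: can move to 3, which is L ⇒ W
n=5: can move to 1, which is L ⇒ W
n=6: moves to 5(W), 2(W), 0(W); every one is W ⇒ L
n=7: can move to 6, which is L ⇒ W
n=8: can move to 1, which is L ⇒ W
n=9: can move to 3, which is L ⇒ W
n=10: can move to 6, which is L ⇒ W
n=11: moves to 10(W), 7(W), 5(W), 4(W); every one is W ⇒ L
n=12: can move to 11, which is L ⇒ W
n=13: can move to 6, which is L ⇒ W
n=14: moves to 13(W), 10(W), 8(W), 7(W); every one is W ⇒ L
n=15: can move to 14, which is L ⇒ W
n=16: moves to 15(W), 12(W), 10(W), 9(W); every one is W ⇒ L
n=17: can move to 16, which is L ⇒ W
n=18: can move to 14, which is L ⇒ W
n=19: moves to 18(W), 15(W), 13(W), 12(W); every one is W ⇒ L
n=20: can move to 19, which is L ⇒ W
n=21: can move to 14, which is L ⇒ W
n=22: can move to 16, which is L ⇒ W
n=23: can move to 19, which is L ⇒ W
n=24: moves to 23(W), 20(W), 18(W), 17(W); every one is W ⇒ L
n=25: can move to 24, which is L ⇒ W
n=26: can move to 19, which is L ⇒ W
n=27: moves to 26(W), 23(W), 21(W), 20(W); every one is W ⇒ L
n=28: can move to 27, which is L ⇒ W
n=29: moves to 28(W), 25(W), 23(W), 22(W); every one is W ⇒ L
L entries with 0 ≤ n ≤ 29: n = 1, 3, 6, 11, 14, 16, 19, 24, 27, 29; that makes 10.

10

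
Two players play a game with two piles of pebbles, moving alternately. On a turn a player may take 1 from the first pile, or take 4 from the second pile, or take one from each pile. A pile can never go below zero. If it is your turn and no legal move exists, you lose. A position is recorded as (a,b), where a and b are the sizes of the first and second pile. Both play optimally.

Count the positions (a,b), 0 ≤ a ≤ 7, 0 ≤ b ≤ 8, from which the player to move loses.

32

Label each position W (a win for the player to move) or L (a loss). A position with no legal move is L; any other position is W exactly when some move reaches an L, and L when every move reaches a W.
Every move lowers a or b (never raises either), so fill the grid row by row in increasing a, and left to right within a row: each cell's successors are then already labelled.
      b=0  b=1  b=2  b=3  b=4  b=5  b=6  b=7  b=8
a=0:    L    L    L    L    W    W    W    W    L
a=1:    W    W    W    W    W    L    L    L    W
a=2:    L    L    L    L    W    W    W    W    W
a=3:    W    W    W    W    W    L    L    L    L
a=4:    L    L    L    L    W    W    W    W    W
a=5:    W    W    W    W    W    L    L    L    L
a=6:    L    L    L    L    W    W    W    W    W
a=7:    W    W    W    W    W    L    L    L    L
Cells with no legal move (terminal, hence L): (0,0), (0,1), (0,2), (0,3).
The remaining L cells, each justified by listing all of its moves:
(0,8): →(0,4)(W) only, which is W, so L
(1,5): →(0,5)(W), (1,1)(W), (0,4)(W) — all W, so L
(1,6): →(0,6)(W), (1,2)(W), (0,5)(W) — all W, so L
(1,7): →(0,7)(W), (1,3)(W), (0,6)(W) — all W, so L
(2,0): →(1,0)(W) only, which is W, so L
(2,1): →(1,1)(W), (1,0)(W) — all W, so L
(2,2): →(1,2)(W), (1,1)(W) — all W, so L
(2,3): →(1,3)(W), (1,2)(W) — all W, so L
(3,5): →(2,5)(W), (3,1)(W), (2,4)(W) — all W, so L
(3,6): →(2,6)(W), (3,2)(W), (2,5)(W) — all W, so L
(3,7): →(2,7)(W), (3,3)(W), (2,6)(W) — all W, so L
(3,8): →(2,8)(W), (3,4)(W), (2,7)(W) — all W, so L
(4,0): →(3,0)(W) only, which is W, so L
(4,1): →(3,1)(W), (3,0)(W) — all W, so L
(4,2): →(3,2)(W), (3,1)(W) — all W, so L
(4,3): →(3,3)(W), (3,2)(W) — all W, so L
(5,5): →(4,5)(W), (5,1)(W), (4,4)(W) — all W, so L
(5,6): →(4,6)(W), (5,2)(W), (4,5)(W) — all W, so L
(5,7): →(4,7)(W), (5,3)(W), (4,6)(W) — all W, so L
(5,8): →(4,8)(W), (5,4)(W), (4,7)(W) — all W, so L
(6,0): →(5,0)(W) only, which is W, so L
(6,1): →(5,1)(W), (5,0)(W) — all W, so L
(6,2): →(5,2)(W), (5,1)(W) — all W, so L
(6,3): →(5,3)(W), (5,2)(W) — all W, so L
(7,5): →(6,5)(W), (7,1)(W), (6,4)(W) — all W, so L
(7,6): →(6,6)(W), (7,2)(W), (6,5)(W) — all W, so L
(7,7): →(6,7)(W), (7,3)(W), (6,6)(W) — all W, so L
(7,8): →(6,8)(W), (7,4)(W), (6,7)(W) — all W, so L
Every other cell has at least one move into one of the L cells above, so it is W.
L cells per row: a=0: 5, a=1: 3, a=2: 4, a=3: 4, a=4: 4, a=5: 4, a=6: 4, a=7: 4; total 32.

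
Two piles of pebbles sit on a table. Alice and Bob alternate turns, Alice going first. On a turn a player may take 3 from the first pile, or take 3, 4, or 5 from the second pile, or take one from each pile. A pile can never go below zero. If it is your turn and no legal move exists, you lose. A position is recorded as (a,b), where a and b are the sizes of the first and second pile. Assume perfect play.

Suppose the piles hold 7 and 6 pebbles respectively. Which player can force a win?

Use the standard recursion: the mover loses at a terminal position; elsewhere, the mover wins exactly when some move hands the opponent an L position.
No move ever increases a pile, so every position that can arise here has a ≤ 7 and b ≤ 6; it is enough to label the cells with 0 ≤ a ≤ 7 and 0 ≤ b ≤ 6.
Every move lowers a or b (never raises either), so fill the grid row by row in increasing a, and left to right within a row: each cell's successors are then already labelled.
      b=0  b=1  b=2  b=3  b=4  b=5  b=6
a=0:    L    L    L    W    W    W    W
a=1:    L    W    W    W    W    W    L
a=2:    L    W    L    W    W    W    W
a=3:    W    W    W    W    L    L    L
a=4:    W    L    L    L    W    W    W
a=5:    W    L    W    W    W    W    W
a=6:    L    L    W    W    W    W    W
a=7:    L    W    W    W    W    W    L
Cells with no legal move (terminal, hence L): (0,0), (0,1), (0,2), (1,0), (2,0).
The remaining L cells, each justified by listing all of its moves:
(1,6): moves to (1,3)(W), (1,2)(W), (1,1)(W), (0,5)(W); every one is W ⇒ L
(2,2): the only move is to (1,1)(W), a W ⇒ L
(3,4): moves to (0,4)(W), (3,1)(W), (3,0)(W), (2,3)(W); every one is W ⇒ L
(3,5): moves to (0,5)(W), (3,2)(W), (3,1)(W), (3,0)(W), (2,4)(W); every one is W ⇒ L
(3,6): moves to (0,6)(W), (3,3)(W), (3,2)(W), (3,1)(W), (2,5)(W); every one is W ⇒ L
(4,1): moves to (1,1)(W), (3,0)(W); every one is W ⇒ L
(4,2): moves to (1,2)(W), (3,1)(W); every one is W ⇒ L
(4,3): moves to (1,3)(W), (4,0)(W), (3,2)(W); every one is W ⇒ L
(5,1): moves to (2,1)(W), (4,0)(W); every one is W ⇒ L
(6,0): the only move is to (3,0)(W), a W ⇒ L
(6,1): moves to (3,1)(W), (5,0)(W); every one is W ⇒ L
(7,0): the only move is to (4,0)(W), a W ⇒ L
(7,6): moves to (4,6)(W), (7,3)(W), (7,2)(W), (7,1)(W), (6,5)(W); every one is W ⇒ L
Every other cell has at least one move into one of the L cells above, so it is W.
The starting position (7,6) is L: whatever Alice does, the opponent receives a W position.

Bob wins.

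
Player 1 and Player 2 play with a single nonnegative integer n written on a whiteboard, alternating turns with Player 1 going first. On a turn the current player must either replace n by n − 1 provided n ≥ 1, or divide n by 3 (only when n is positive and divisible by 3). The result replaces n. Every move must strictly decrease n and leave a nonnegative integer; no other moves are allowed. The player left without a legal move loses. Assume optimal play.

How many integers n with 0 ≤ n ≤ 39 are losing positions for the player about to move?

Compute win/loss labels from the base case upward. A position with no move is L. Any other position is W if it can reach an L in one move, else L.
n=0: no move → L
n=1: reaches L-position 0 → W
n=2: only reaches 1(W), which is W → L
n=3: reaches L-position 2 → W
n=4: only reaches 3(W), which is W → L
n=5: reaches L-position 4 → W
n=6: reaches L-position 2 → W
n=7: only reaches 6(W), which is W → L
n=8: reaches L-position 7 → W
n=9: only reaches 3(W), 8(W), all W → L
n=10: reaches L-position 9 → W
n=11: only reaches 10(W), which is W → L
n=12: reaches L-position 4 → W
n=13: only reaches 12(W), which is W → L
n=14: reaches L-position 13 → W
n=15: only reaches 5(W), 14(W), all W → L
n=16: reaches L-position 15 → W
n=17: only reaches 16(W), which is W → L
n=18: reaches L-position 17 → W
n=19: only reaches 18(W), which is W → L
n=20: reaches L-position 19 → W
n=21: reaches L-position 7 → W
n=22: only reaches 21(W), which is W → L
n=23: reaches L-position 22 → W
n=24: only reaches 8(W), 23(W), all W → L
n=25: reaches L-position 24 → W
n=26: only reaches 25(W), which is W → L
n=27: reaches L-position 9 → W
n=28: only reaches 27(W), which is W → L
n=29: reaches L-position 28 → W
n=30: only reaches 10(W), 29(W), all W → L
n=31: reaches L-position 30 → W
n=32: only reaches 31(W), which is W → L
n=33: reaches L-position 11 → W
n=34: only reaches 33(W), which is W → L
n=35: reaches L-position 34 → W
n=36: only reaches 12(W), 35(W), all W → L
n=37: reaches L-position 36 → W
n=38: only reaches 37(W), which is W → L
n=39: reaches L-position 13 → W
L entries with 0 ≤ n ≤ 39: n = 0, 2, 4, 7, 9, 11, 13, 15, 17, 19, 22, 24, 26, 28, 30, 32, 34, 36, 38; that makes 19.

19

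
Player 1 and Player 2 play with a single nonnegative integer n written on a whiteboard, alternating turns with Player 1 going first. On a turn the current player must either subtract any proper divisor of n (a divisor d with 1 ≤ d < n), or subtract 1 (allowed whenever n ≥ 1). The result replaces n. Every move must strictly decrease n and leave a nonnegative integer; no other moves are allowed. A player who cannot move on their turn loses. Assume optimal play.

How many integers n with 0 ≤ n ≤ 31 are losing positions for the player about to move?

Work bottom-up. With no move the player to move loses. Otherwise the position is W if at least one move leads to an L position for the opponent, and L if every move leads to a W.
n=0: no move → L
n=1: reaches L-position 0 → W
n=2: only reaches 1(W), which is W → L
n=3: reaches L-position 2 → W
n=4: reaches L-position 2 → W
n=5: only reaches 4(W), which is W → L
n=6: reaches L-position 5 → W
n=7: only reaches 6(W), which is W → L
n=8: reaches L-position 7 → W
n=9: only reaches 6(W), 8(W), all W → L
n=10: reaches L-position 5 → W
n=11: only reaches 10(W), which is W → L
n=12: reaches L-position 9 → W
n=13: only reaches 12(W), which is W → L
n=14: reaches L-position 7 → W
n=15: only reaches 10(W), 12(W), 14(W), all W → L
n=16: reaches L-position 15 → W
n=17: only reaches 16(W), which is W → L
n=18: reaches L-position 9 → W
n=19: only reaches 18(W), which is W → L
n=20: reaches L-position 15 → W
n=21: only reaches 14(W), 18(W), 20(W), all W → L
n=22: reaches L-position 11 → W
n=23: only reaches 22(W), which is W → L
n=24: reaches L-position 21 → W
n=25: only reaches 20(W), 24(W), all W → L
n=26: reaches L-position 13 → W
n=27: only reaches 18(W), 24(W), 26(W), all W → L
n=28: reaches L-position 21 → W
n=29: only reaches 28(W), which is W → L
n=30: reaches L-position 15 → W
n=31: only reaches 30(W), which is W → L
L entries with 0 ≤ n ≤ 31: n = 0, 2, 5, 7, 9, 11, 13, 15, 17, 19, 21, 23, 25, 27, 29, 31; that makes 16.

16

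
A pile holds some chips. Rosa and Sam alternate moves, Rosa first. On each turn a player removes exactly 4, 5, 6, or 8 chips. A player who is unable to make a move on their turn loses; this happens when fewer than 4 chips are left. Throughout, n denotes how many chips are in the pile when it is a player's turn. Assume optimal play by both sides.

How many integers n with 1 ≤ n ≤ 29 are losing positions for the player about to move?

Compute win/loss labels from the base case upward. A position with no move is L. Any other position is W if it can reach an L in one move, else L.
n=0: no move → L
n=1: no move → L
n=2: no move → L
n=3: no move → L
n=4: reaches L-position 0 → W
n=5: reaches L-position 1 → W
n=6: reaches L-position 2 → W
n=7: reaches L-position 3 → W
n=8: reaches L-position 3 → W
n=9: reaches L-position 3 → W
n=10: reaches L-position 2 → W
n=11: reaches L-position 3 → W
n=12: only reaches 8(W), 7(W), 6(W), 4(W), all W → L
n=13: only reaches 9(W), 8(W), 7(W), 5(W), all W → L
n=14: only reaches 10(W), 9(W), 8(W), 6(W), all W → L
n=15: only reaches 11(W), 10(W), 9(W), 7(W), all W → L
n=16: reaches L-position 12 → W
n=17: reaches L-position 13 → W
n=18: reaches L-position 14 → W
n=19: reaches L-position 15 → W
n=20: reaches L-position 15 → W
n=21: reaches L-position 15 → W
n=22: reaches L-position 14 → W
n=23: reaches L-position 15 → W
n=24: only reaches 20(W), 19(W), 18(W), 16(W), all W → L
n=25: only reaches 21(W), 20(W), 19(W), 17(W), all W → L
n=26: only reaches 22(W), 21(W), 20(W), 18(W), all W → L
n=27: only reaches 23(W), 22(W), 21(W), 19(W), all W → L
n=28: reaches L-position 24 → W
n=29: reaches L-position 25 → W
L entries with 1 ≤ n ≤ 29 (n=0 is outside the asked range and is not counted): n = 1, 2, 3, 12, 13, 14, 15, 24, 25, 26, 27; that makes 11.

11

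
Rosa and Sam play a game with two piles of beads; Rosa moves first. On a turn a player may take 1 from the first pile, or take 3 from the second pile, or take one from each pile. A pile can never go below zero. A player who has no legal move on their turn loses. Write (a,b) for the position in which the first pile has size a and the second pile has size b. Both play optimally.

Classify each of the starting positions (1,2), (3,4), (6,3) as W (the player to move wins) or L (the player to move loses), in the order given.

(1,2): W, (3,4): L, (6,3): W

Compute win/loss labels from the base case upward. A position with no move is L. Any other position is W if it can reach an L in one move, else L.
No move ever increases a pile, so every position that can arise here has a ≤ 6 and b ≤ 4; it is enough to label the cells with 0 ≤ a ≤ 6 and 0 ≤ b ≤ 4.
Every move lowers a or b (never raises either), so fill the grid row by row in increasing a, and left to right within a row: each cell's successors are then already labelled.
      b=0  b=1  b=2  b=3  b=4
a=0:    L    L    L    W    W
a=1:    W    W    W    W    L
a=2:    L    L    L    W    W
a=3:    W    W    W    W    L
a=4:    L    L    L    W    W
a=5:    W    W    W    W    L
a=6:    L    L    L    W    W
Cells with no legal move (terminal, hence L): (0,0), (0,1), (0,2).
The remaining L cells, each justified by listing all of its moves:
(1,4): L (options (0,4)(W), (1,1)(W), (0,3)(W) are all W)
(2,0): L (sole option (1,0)(W) is W)
(2,1): L (options (1,1)(W), (1,0)(W) are all W)
(2,2): L (options (1,2)(W), (1,1)(W) are all W)
(3,4): L (options (2,4)(W), (3,1)(W), (2,3)(W) are all W)
(4,0): L (sole option (3,0)(W) is W)
(4,1): L (options (3,1)(W), (3,0)(W) are all W)
(4,2): L (options (3,2)(W), (3,1)(W) are all W)
(5,4): L (options (4,4)(W), (5,1)(W), (4,3)(W) are all W)
(6,0): L (sole option (5,0)(W) is W)
(6,1): L (options (5,1)(W), (5,0)(W) are all W)
(6,2): L (options (5,2)(W), (5,1)(W) are all W)
Every other cell has at least one move into one of the L cells above, so it is W.
(1,2): the move to (0,2) reaches an L cell, so W
(3,4): one of the L cells justified above, so L
(6,3): the move to (6,0) reaches an L cell, so W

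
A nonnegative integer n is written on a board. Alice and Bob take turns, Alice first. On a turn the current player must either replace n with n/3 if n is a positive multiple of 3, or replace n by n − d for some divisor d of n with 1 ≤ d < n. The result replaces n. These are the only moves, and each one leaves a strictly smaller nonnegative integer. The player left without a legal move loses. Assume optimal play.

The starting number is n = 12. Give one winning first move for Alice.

Work bottom-up. With no move the player to move loses. Otherwise the position is W if at least one move leads to an L position for the opponent, and L if every move leads to a W.
n=0: no move → L
n=1: no move → L
n=2: →1(L), so W
n=3: →1(L), so W
n=4: →2(W), 3(W) — all W, so L
n=5: →4(L), so W
n=6: →4(L), so W
n=7: →6(W) only, which is W, so L
n=8: →4(L), so W
n=9: →3(W), 6(W), 8(W) — all W, so L
n=10: →9(L), so W
n=11: →10(W) only, which is W, so L
n=12: →4(L), so W
From 12, the L positions reachable in one move are: 4, 9, 11. Any move reaching one of these is winning.

Move to 4.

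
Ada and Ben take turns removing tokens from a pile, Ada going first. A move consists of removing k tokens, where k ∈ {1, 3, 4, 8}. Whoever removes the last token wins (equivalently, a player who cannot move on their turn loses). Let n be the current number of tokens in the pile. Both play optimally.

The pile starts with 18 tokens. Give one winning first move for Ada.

Use the standard recursion: the mover loses at a terminal position; elsewhere, the mover wins exactly when some move hands the opponent an L position.
n=0: no move → L
n=1: W (go to 0, an L position)
n=2: L (sole option 1(W) is W)
n=3: W (go to 2, an L position)
n=4: W (go to 0, an L position)
n=5: W (go to 2, an L position)
n=6: W (go to 2, an L position)
n=7: L (options 6(W), 4(W), 3(W) are all W)
n=8: W (go to 7, an L position)
n=9: L (options 8(W), 6(W), 5(W), 1(W) are all W)
n=10: W (go to 9, an L position)
n=11: W (go to 7, an L position)
n=12: W (go to 9, an L position)
n=13: W (go to 9, an L position)
n=14: L (options 13(W), 11(W), 10(W), 6(W) are all W)
n=15: W (go to 14, an L position)
n=16: L (options 15(W), 13(W), 12(W), 8(W) are all W)
n=17: W (go to 16, an L position)
n=18: W (go to 14, an L position)
From 18, the L positions reachable in one move are: 14.

Remove 4, leaving 14.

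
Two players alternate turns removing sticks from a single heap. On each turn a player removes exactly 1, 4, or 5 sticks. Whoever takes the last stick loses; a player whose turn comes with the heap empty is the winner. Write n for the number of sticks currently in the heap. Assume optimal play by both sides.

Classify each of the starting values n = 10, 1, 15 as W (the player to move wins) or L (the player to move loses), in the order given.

10: W, 1: L, 15: W

Positions with no move are W. A position that does have a move is losing for the player to move precisely when every available move leads to a winning position for the opponent. Fill in the labels:
n=0: no move; the opponent has just taken the last stick and therefore loses → W
n=1: L (sole option 0(W) is W)
n=2: W (go to 1, an L position)
n=3: L (sole option 2(W) is W)
n=4: W (go to 3, an L position)
n=5: W (go to 1, an L position)
n=6: W (go to 1, an L position)
n=7: W (go to 3, an L position)
n=8: W (go to 3, an L position)
n=9: L (options 8(W), 5(W), 4(W) are all W)
n=10: W (go to 9, an L position)
n=11: L (options 10(W), 7(W), 6(W) are all W)
n=12: W (go to 11, an L position)
n=13: W (go to 9, an L position)
n=14: W (go to 9, an L position)
n=15: W (go to 11, an L position)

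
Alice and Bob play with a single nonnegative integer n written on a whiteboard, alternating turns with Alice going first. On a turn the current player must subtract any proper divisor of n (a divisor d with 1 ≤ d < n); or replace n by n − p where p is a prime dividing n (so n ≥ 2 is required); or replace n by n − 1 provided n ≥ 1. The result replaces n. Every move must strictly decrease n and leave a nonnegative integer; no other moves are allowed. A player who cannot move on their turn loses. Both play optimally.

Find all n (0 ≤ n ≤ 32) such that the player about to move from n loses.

0, 4, 9, 14, 20, 26, 32

Use the standard recursion: the mover loses at a terminal position; elsewhere, the mover wins exactly when some move hands the opponent an L position.
n=0: no move → L
n=1: can move to 0, which is L ⇒ W
n=2: can move to 0, which is L ⇒ W
n=3: can move to 0, which is L ⇒ W
n=4: moves to 2(W), 3(W); every one is W ⇒ L
n=5: can move to 0, which is L ⇒ W
n=6: can move to 4, which is L ⇒ W
n=7: can move to 0, which is L ⇒ W
n=8: can move to 4, which is L ⇒ W
n=9: moves to 6(W), 8(W); every one is W ⇒ L
n=10: can move to 9, which is L ⇒ W
n=11: can move to 0, which is L ⇒ W
n=12: can move to 9, which is L ⇒ W
n=13: can move to 0, which is L ⇒ W
n=14: moves to 7(W), 12(W), 13(W); every one is W ⇒ L
n=15: can move to 14, which is L ⇒ W
n=16: can move to 14, which is L ⇒ W
n=17: can move to 0, which is L ⇒ W
n=18: can move to 9, which is L ⇒ W
n=19: can move to 0, which is L ⇒ W
n=20: moves to 10(W), 15(W), 16(W), 18(W), 19(W); every one is W ⇒ L
n=21: can move to 14, which is L ⇒ W
n=22: can move to 20, which is L ⇒ W
n=23: can move to 0, which is L ⇒ W
n=24: can move to 20, which is L ⇒ W
n=25: can move to 20, which is L ⇒ W
n=26: moves to 13(W), 24(W), 25(W); every one is W ⇒ L
n=27: can move to 26, which is L ⇒ W
n=28: can move to 14, which is L ⇒ W
n=29: can move to 0, which is L ⇒ W
n=30: can move to 20, which is L ⇒ W
n=31: can move to 0, which is L ⇒ W
n=32: moves to 16(W), 24(W), 28(W), 30(W), 31(W); every one is W ⇒ L
Reading off the rows marked L gives the requested list; there are 7 such values of n.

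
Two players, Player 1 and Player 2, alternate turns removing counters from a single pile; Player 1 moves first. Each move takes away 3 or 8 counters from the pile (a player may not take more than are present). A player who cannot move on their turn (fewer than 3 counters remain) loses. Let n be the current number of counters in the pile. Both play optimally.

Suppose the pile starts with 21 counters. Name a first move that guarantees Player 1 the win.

Label each position W (a win for the player to move) or L (a loss). A position with no legal move is L; any other position is W exactly when some move reaches an L, and L when every move reaches a W.
n=0: no move → L
n=1: no move → L
n=2: no move → L
n=3: can move to 0, which is L ⇒ W
n=4: can move to 1, which is L ⇒ W
n=5: can move to 2, which is L ⇒ W
n=6: the only move is to 3(W), a W ⇒ L
n=7: the only move is to 4(W), a W ⇒ L
n=8: can move to 0, which is L ⇒ W
n=9: can move to 6, which is L ⇒ W
n=10: can move to 7, which is L ⇒ W
n=11: moves to 8(W), 3(W); every one is W ⇒ L
n=12: moves to 9(W), 4(W); every one is W ⇒ L
n=13: moves to 10(W), 5(W); every one is W ⇒ L
n=14: can move to 11, which is L ⇒ W
n=15: can move to 12, which is L ⇒ W
n=16: can move to 13, which is L ⇒ W
n=17: moves to 14(W), 9(W); every one is W ⇒ L
n=18: moves to 15(W), 10(W); every one is W ⇒ L
n=19: can move to 11, which is L ⇒ W
n=20: can move to 17, which is L ⇒ W
n=21: can move to 18, which is L ⇒ W
From 21, the L positions reachable in one move are: 18, 13. Any move reaching one of these is winning.

Remove 3, leaving 18.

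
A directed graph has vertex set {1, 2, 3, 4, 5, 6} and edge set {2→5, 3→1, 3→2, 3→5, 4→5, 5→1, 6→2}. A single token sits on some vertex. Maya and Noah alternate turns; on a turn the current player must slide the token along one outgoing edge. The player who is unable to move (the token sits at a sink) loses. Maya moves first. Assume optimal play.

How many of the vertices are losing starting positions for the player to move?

Use the standard recursion: the mover loses at a terminal position; elsewhere, the mover wins exactly when some move hands the opponent an L position.
Every edge goes from a vertex to one that appears earlier in the order 1, 5, 4, 2, 3, 6, so processing vertices in that order labels each vertex after all of its successors.
1: no outgoing edge → L
5: reaches L-position 1 → W
4: only reaches 5(W), which is W → L
2: only reaches 5(W), which is W → L
3: reaches L-position 2 → W
6: reaches L-position 2 → W
The L vertices are 1, 2, 4; that is 3 in all.

3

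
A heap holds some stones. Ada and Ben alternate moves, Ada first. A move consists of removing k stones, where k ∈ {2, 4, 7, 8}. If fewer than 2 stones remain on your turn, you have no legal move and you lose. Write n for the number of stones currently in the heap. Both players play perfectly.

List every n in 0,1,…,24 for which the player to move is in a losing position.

0, 1, 6, 11, 12, 17, 22, 23

Classify positions by backward induction: terminal positions (no move available) are L. From any other position, the mover wins iff some move reaches an L.
n=0: no move → L
n=1: no move → L
n=2: W (go to 0, an L position)
n=3: W (go to 1, an L position)
n=4: W (go to 0, an L position)
n=5: W (go to 1, an L position)
n=6: L (options 4(W), 2(W) are all W)
n=7: W (go to 0, an L position)
n=8: W (go to 6, an L position)
n=9: W (go to 1, an L position)
n=10: W (go to 6, an L position)
n=11: L (options 9(W), 7(W), 4(W), 3(W) are all W)
n=12: L (options 10(W), 8(W), 5(W), 4(W) are all W)
n=13: W (go to 11, an L position)
n=14: W (go to 12, an L position)
n=15: W (go to 11, an L position)
n=16: W (go to 12, an L position)
n=17: L (options 15(W), 13(W), 10(W), 9(W) are all W)
n=18: W (go to 11, an L position)
n=19: W (go to 17, an L position)
n=20: W (go to 12, an L position)
n=21: W (go to 17, an L position)
n=22: L (options 20(W), 18(W), 15(W), 14(W) are all W)
n=23: L (options 21(W), 19(W), 16(W), 15(W) are all W)
n=24: W (go to 22, an L position)
The losing starting values of n are exactly the entries labelled L in this table (8 of them).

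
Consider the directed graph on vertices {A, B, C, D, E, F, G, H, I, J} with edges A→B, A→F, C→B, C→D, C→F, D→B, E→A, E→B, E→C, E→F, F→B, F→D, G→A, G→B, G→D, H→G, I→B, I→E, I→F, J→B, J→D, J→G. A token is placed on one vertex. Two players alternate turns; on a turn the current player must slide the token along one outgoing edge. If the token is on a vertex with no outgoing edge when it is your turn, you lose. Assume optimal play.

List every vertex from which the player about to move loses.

Build the W/L table. Terminal = L. A non-terminal position is W if it has a move to some L; otherwise it is L.
Every edge goes from a vertex to one that appears earlier in the order B, D, F, C, A, E, G, J, H, I, so processing vertices in that order labels each vertex after all of its successors.
B: no outgoing edge → L
D: →B(L), so W
F: →B(L), so W
C: →B(L), so W
A: →B(L), so W
E: →B(L), so W
G: →B(L), so W
J: →B(L), so W
H: →G(W) only, which is W, so L
I: →B(L), so W
The losing starting vertices are exactly the entries labelled L in this table (2 of them).

B, H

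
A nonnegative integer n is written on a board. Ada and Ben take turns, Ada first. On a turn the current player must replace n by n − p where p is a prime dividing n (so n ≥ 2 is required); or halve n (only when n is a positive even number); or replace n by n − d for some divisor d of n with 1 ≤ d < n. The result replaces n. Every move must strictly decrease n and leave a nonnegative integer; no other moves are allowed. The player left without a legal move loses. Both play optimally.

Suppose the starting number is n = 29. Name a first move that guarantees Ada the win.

Move to 0.

Work bottom-up. With no move the player to move loses. Otherwise the position is W if at least one move leads to an L position for the opponent, and L if every move leads to a W.
n=0: no move → L
n=1: no move → L
n=2: W (go to 0, an L position)
n=3: W (go to 0, an L position)
n=4: L (options 2(W), 3(W) are all W)
n=5: W (go to 0, an L position)
n=6: W (go to 4, an L position)
n=7: W (go to 0, an L position)
n=8: W (go to 4, an L position)
n=9: L (options 6(W), 8(W) are all W)
n=10: W (go to 9, an L position)
n=11: W (go to 0, an L position)
n=12: W (go to 9, an L position)
n=13: W (go to 0, an L position)
n=14: L (options 7(W), 12(W), 13(W) are all W)
n=15: W (go to 14, an L position)
n=16: W (go to 14, an L position)
n=17: W (go to 0, an L position)
n=18: W (go to 9, an L position)
n=19: W (go to 0, an L position)
n=20: L (options 10(W), 15(W), 16(W), 18(W), 19(W) are all W)
n=21: W (go to 14, an L position)
n=22: W (go to 20, an L position)
n=23: W (go to 0, an L position)
n=24: W (go to 20, an L position)
n=25: W (go to 20, an L position)
n=26: L (options 13(W), 24(W), 25(W) are all W)
n=27: W (go to 26, an L position)
n=28: W (go to 14, an L position)
n=29: W (go to 0, an L position)
From 29, the L positions reachable in one move are: 0.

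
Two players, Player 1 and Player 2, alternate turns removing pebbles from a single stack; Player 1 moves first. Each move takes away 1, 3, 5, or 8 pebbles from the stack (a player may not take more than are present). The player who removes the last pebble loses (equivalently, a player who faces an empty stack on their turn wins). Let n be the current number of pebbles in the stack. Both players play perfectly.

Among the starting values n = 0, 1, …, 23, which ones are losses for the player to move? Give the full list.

Classify positions by backward induction: terminal positions (no move available) are W. From any other position, the mover wins iff some move reaches an L.
n=0: no move; the opponent has just taken the last pebble and therefore loses → W
n=1: L (sole option 0(W) is W)
n=2: W (go to 1, an L position)
n=3: L (options 2(W), 0(W) are all W)
n=4: W (go to 3, an L position)
n=5: L (options 4(W), 2(W), 0(W) are all W)
n=6: W (go to 5, an L position)
n=7: L (options 6(W), 4(W), 2(W) are all W)
n=8: W (go to 7, an L position)
n=9: W (go to 1, an L position)
n=10: W (go to 7, an L position)
n=11: W (go to 3, an L position)
n=12: W (go to 7, an L position)
n=13: W (go to 5, an L position)
n=14: L (options 13(W), 11(W), 9(W), 6(W) are all W)
n=15: W (go to 14, an L position)
n=16: L (options 15(W), 13(W), 11(W), 8(W) are all W)
n=17: W (go to 16, an L position)
n=18: L (options 17(W), 15(W), 13(W), 10(W) are all W)
n=19: W (go to 18, an L position)
n=20: L (options 19(W), 17(W), 15(W), 12(W) are all W)
n=21: W (go to 20, an L position)
n=22: W (go to 14, an L position)
n=23: W (go to 20, an L position)
Reading off the rows marked L gives the requested list; there are 8 such values of n.

1, 3, 5, 7, 14, 16, 18, 20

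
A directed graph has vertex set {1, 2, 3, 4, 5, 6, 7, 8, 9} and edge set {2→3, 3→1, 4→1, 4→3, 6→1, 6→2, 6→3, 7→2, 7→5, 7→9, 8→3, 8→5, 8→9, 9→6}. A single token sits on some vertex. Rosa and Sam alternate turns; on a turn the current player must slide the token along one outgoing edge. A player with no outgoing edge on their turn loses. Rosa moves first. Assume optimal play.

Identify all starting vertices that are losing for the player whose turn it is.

1, 2, 5, 9

Label each position W (a win for the player to move) or L (a loss). A position with no legal move is L; any other position is W exactly when some move reaches an L, and L when every move reaches a W.
Every edge goes from a vertex to one that appears earlier in the order 5, 1, 3, 2, 6, 9, 4, 8, 7, so processing vertices in that order labels each vertex after all of its successors.
5: no outgoing edge → L
1: no outgoing edge → L
3: reaches L-position 1 → W
2: only reaches 3(W), which is W → L
6: reaches L-position 2 → W
9: only reaches 6(W), which is W → L
4: reaches L-position 1 → W
8: reaches L-position 9 → W
7: reaches L-position 9 → W
Reading off the rows marked L gives the requested list; there are 4 such vertices.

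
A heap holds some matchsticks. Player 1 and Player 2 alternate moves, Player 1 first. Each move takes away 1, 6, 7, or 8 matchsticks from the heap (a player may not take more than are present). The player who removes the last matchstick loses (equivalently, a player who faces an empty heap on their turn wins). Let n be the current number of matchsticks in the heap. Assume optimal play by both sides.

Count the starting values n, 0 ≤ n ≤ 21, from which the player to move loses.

6

Compute win/loss labels from the base case upward. A position with no move is W. Any other position is W if it can reach an L in one move, else L.
n=0: no move; the opponent has just taken the last matchstick and therefore loses → W
n=1: →0(W) only, which is W, so L
n=2: →1(L), so W
n=3: →2(W) only, which is W, so L
n=4: →3(L), so W
n=5: →4(W) only, which is W, so L
n=6: →5(L), so W
n=7: →1(L), so W
n=8: →1(L), so W
n=9: →3(L), so W
n=10: →3(L), so W
n=11: →5(L), so W
n=12: →5(L), so W
n=13: →5(L), so W
n=14: →13(W), 8(W), 7(W), 6(W) — all W, so L
n=15: →14(L), so W
n=16: →15(W), 10(W), 9(W), 8(W) — all W, so L
n=17: →16(L), so W
n=18: →17(W), 12(W), 11(W), 10(W) — all W, so L
n=19: →18(L), so W
n=20: →14(L), so W
n=21: →14(L), so W
L entries with 0 ≤ n ≤ 21: n = 1, 3, 5, 14, 16, 18; that makes 6.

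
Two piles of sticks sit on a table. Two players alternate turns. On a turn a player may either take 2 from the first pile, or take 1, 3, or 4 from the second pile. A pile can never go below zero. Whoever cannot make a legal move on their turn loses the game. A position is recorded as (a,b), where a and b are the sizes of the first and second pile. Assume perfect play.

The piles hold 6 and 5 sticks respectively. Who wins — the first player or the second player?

Positions with no move are L. A position that does have a move is losing for the player to move precisely when every available move leads to a winning position for the opponent. Fill in the labels:
No move ever increases a pile, so every position that can arise here has a ≤ 6 and b ≤ 5; it is enough to label the cells with 0 ≤ a ≤ 6 and 0 ≤ b ≤ 5.
Every move lowers a or b (never raises either), so fill the grid row by row in increasing a, and left to right within a row: each cell's successors are then already labelled.
      b=0  b=1  b=2  b=3  b=4  b=5
a=0:    L    W    L    W    W    W
a=1:    L    W    L    W    W    W
a=2:    W    L    W    L    W    W
a=3:    W    L    W    L    W    W
a=4:    L    W    L    W    W    W
a=5:    L    W    L    W    W    W
a=6:    W    L    W    L    W    W
Cells with no legal move (terminal, hence L): (0,0), (1,0).
The remaining L cells, each justified by listing all of its moves:
(0,2): →(0,1)(W) only, which is W, so L
(1,2): →(1,1)(W) only, which is W, so L
(2,1): →(0,1)(W), (2,0)(W) — all W, so L
(2,3): →(0,3)(W), (2,2)(W), (2,0)(W) — all W, so L
(3,1): →(1,1)(W), (3,0)(W) — all W, so L
(3,3): →(1,3)(W), (3,2)(W), (3,0)(W) — all W, so L
(4,0): →(2,0)(W) only, which is W, so L
(4,2): →(2,2)(W), (4,1)(W) — all W, so L
(5,0): →(3,0)(W) only, which is W, so L
(5,2): →(3,2)(W), (5,1)(W) — all W, so L
(6,1): →(4,1)(W), (6,0)(W) — all W, so L
(6,3): →(4,3)(W), (6,2)(W), (6,0)(W) — all W, so L
Every other cell has at least one move into one of the L cells above, so it is W.
From (6,5) the player to move can move to (6,1), reaching an L position.

The first player wins.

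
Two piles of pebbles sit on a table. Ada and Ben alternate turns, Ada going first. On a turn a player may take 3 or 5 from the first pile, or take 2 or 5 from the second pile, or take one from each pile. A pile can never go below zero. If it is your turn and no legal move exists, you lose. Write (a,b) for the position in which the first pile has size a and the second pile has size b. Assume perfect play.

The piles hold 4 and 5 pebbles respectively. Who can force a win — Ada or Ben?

Positions with no move are L. A position that does have a move is losing for the player to move precisely when every available move leads to a winning position for the opponent. Fill in the labels:
No move ever increases a pile, so every position that can arise here has a ≤ 4 and b ≤ 5; it is enough to label the cells with 0 ≤ a ≤ 4 and 0 ≤ b ≤ 5.
Every move lowers a or b (never raises either), so fill the grid row by row in increasing a, and left to right within a row: each cell's successors are then already labelled.
      b=0  b=1  b=2  b=3  b=4  b=5
a=0:    L    L    W    W    L    W
a=1:    L    W    W    L    L    W
a=2:    L    W    W    L    W    W
a=3:    W    W    L    L    W    W
a=4:    W    L    L    W    W    L
Cells with no legal move (terminal, hence L): (0,0), (0,1), (1,0), (2,0).
The remaining L cells, each justified by listing all of its moves:
(0,4): →(0,2)(W) only, which is W, so L
(1,3): →(1,1)(W), (0,2)(W) — all W, so L
(1,4): →(1,2)(W), (0,3)(W) — all W, so L
(2,3): →(2,1)(W), (1,2)(W) — all W, so L
(3,2): →(0,2)(W), (3,0)(W), (2,1)(W) — all W, so L
(3,3): →(0,3)(W), (3,1)(W), (2,2)(W) — all W, so L
(4,1): →(1,1)(W), (3,0)(W) — all W, so L
(4,2): →(1,2)(W), (4,0)(W), (3,1)(W) — all W, so L
(4,5): →(1,5)(W), (4,3)(W), (4,0)(W), (3,4)(W) — all W, so L
Every other cell has at least one move into one of the L cells above, so it is W.
Every move from (4,5) reaches a W position, so the mover loses.

Ben wins.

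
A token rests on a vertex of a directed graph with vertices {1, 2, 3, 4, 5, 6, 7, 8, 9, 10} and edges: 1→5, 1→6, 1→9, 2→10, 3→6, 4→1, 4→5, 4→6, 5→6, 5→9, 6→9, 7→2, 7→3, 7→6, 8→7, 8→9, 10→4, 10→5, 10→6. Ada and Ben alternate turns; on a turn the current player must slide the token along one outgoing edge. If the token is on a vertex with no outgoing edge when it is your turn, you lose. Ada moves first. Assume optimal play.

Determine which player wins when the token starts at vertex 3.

Ben wins.

Use the standard recursion: the mover loses at a terminal position; elsewhere, the mover wins exactly when some move hands the opponent an L position.
Every edge goes from a vertex to one that appears earlier in the order 9, 6, 5, 1, 4, 10, 3, 2, 7, 8, so processing vertices in that order labels each vertex after all of its successors.
9: no outgoing edge → L
6: reaches L-position 9 → W
5: reaches L-position 9 → W
1: reaches L-position 9 → W
4: only reaches 1(W), 5(W), 6(W), all W → L
10: reaches L-position 4 → W
3: only reaches 6(W), which is W → L
2: only reaches 10(W), which is W → L
7: reaches L-position 2 → W
8: reaches L-position 9 → W
The starting position 3 is L: whatever Ada does, the opponent receives a W position.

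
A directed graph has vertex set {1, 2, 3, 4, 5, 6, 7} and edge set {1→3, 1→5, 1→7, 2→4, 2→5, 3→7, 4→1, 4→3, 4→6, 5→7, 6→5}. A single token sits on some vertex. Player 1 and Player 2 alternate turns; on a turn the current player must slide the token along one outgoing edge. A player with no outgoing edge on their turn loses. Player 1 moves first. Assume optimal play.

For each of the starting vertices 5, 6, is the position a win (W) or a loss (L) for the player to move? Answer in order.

Build the W/L table. Terminal = L. A non-terminal position is W if it has a move to some L; otherwise it is L.
Every edge goes from a vertex to one that appears earlier in the order 7, 5, 3, 1, 6, 4, 2, so processing vertices in that order labels each vertex after all of its successors.
7: no outgoing edge → L
5: W (go to 7, an L position)
3: W (go to 7, an L position)
1: W (go to 7, an L position)
6: L (sole option 5(W) is W)
4: W (go to 6, an L position)
2: L (options 4(W), 5(W) are all W)

5: W, 6: L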